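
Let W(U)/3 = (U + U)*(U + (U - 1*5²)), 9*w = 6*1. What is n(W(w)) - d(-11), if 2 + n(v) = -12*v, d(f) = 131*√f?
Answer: 1134 - 131*I*√11 ≈ 1134.0 - 434.48*I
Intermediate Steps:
w = ⅔ (w = (6*1)/9 = (⅑)*6 = ⅔ ≈ 0.66667)
W(U) = 6*U*(-25 + 2*U) (W(U) = 3*((U + U)*(U + (U - 1*5²))) = 3*((2*U)*(U + (U - 1*25))) = 3*((2*U)*(U + (U - 25))) = 3*((2*U)*(U + (-25 + U))) = 3*((2*U)*(-25 + 2*U)) = 3*(2*U*(-25 + 2*U)) = 6*U*(-25 + 2*U))
n(v) = -2 - 12*v
n(W(w)) - d(-11) = (-2 - 72*2*(-25 + 2*(⅔))/3) - 131*√(-11) = (-2 - 72*2*(-25 + 4/3)/3) - 131*I*√11 = (-2 - 72*2*(-71)/(3*3)) - 131*I*√11 = (-2 - 12*(-284/3)) - 131*I*√11 = (-2 + 1136) - 131*I*√11 = 1134 - 131*I*√11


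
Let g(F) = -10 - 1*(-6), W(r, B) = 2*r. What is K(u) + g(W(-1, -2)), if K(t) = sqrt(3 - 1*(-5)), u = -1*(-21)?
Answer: -4 + 2*sqrt(2) ≈ -1.1716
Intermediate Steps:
g(F) = -4 (g(F) = -10 + 6 = -4)
u = 21
K(t) = 2*sqrt(2) (K(t) = sqrt(3 + 5) = sqrt(8) = 2*sqrt(2))
K(u) + g(W(-1, -2)) = 2*sqrt(2) - 4 = -4 + 2*sqrt(2)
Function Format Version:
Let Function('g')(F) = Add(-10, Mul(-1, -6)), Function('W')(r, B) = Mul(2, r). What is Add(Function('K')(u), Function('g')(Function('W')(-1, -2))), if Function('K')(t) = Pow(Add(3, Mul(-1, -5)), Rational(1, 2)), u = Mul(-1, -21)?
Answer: Add(-4, Mul(2, Pow(2, Rational(1, 2)))) ≈ -1.1716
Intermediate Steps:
Function('g')(F) = -4 (Function('g')(F) = Add(-10, 6) = -4)
u = 21
Function('K')(t) = Mul(2, Pow(2, Rational(1, 2))) (Function('K')(t) = Pow(Add(3, 5), Rational(1, 2)) = Pow(8, Rational(1, 2)) = Mul(2, Pow(2, Rational(1, 2))))
Add(Function('K')(u), Function('g')(Function('W')(-1, -2))) = Add(Mul(2, Pow(2, Rational(1, 2))), -4) = Add(-4, Mul(2, Pow(2, Rational(1, 2))))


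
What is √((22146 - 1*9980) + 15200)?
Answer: √27366 ≈ 165.43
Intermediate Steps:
√((22146 - 1*9980) + 15200) = √((22146 - 9980) + 15200) = √(12166 + 15200) = √27366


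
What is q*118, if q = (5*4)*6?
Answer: 14160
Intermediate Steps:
q = 120 (q = 20*6 = 120)
q*118 = 120*118 = 14160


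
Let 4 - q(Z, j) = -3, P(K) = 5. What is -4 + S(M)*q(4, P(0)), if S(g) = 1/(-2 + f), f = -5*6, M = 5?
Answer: -135/32 ≈ -4.2188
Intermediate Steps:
f = -30
q(Z, j) = 7 (q(Z, j) = 4 - 1*(-3) = 4 + 3 = 7)
S(g) = -1/32 (S(g) = 1/(-2 - 30) = 1/(-32) = -1/32)
-4 + S(M)*q(4, P(0)) = -4 - 1/32*7 = -4 - 7/32 = -135/32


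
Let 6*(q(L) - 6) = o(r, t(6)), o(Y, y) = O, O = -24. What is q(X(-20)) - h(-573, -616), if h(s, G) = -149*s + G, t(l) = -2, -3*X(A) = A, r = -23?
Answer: -84759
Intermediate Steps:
X(A) = -A/3
o(Y, y) = -24
q(L) = 2 (q(L) = 6 + (⅙)*(-24) = 6 - 4 = 2)
h(s, G) = G - 149*s
q(X(-20)) - h(-573, -616) = 2 - (-616 - 149*(-573)) = 2 - (-616 + 85377) = 2 - 1*84761 = 2 - 84761 = -84759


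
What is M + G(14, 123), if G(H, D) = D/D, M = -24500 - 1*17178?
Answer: -41677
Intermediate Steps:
M = -41678 (M = -24500 - 17178 = -41678)
G(H, D) = 1
M + G(14, 123) = -41678 + 1 = -41677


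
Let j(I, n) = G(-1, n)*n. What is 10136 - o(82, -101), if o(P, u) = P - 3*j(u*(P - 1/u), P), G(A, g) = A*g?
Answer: -10118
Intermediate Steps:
j(I, n) = -n² (j(I, n) = (-n)*n = -n²)
o(P, u) = P + 3*P² (o(P, u) = P - (-3)*P² = P + 3*P²)
10136 - o(82, -101) = 10136 - 82*(1 + 3*82) = 10136 - 82*(1 + 246) = 10136 - 82*247 = 10136 - 1*20254 = 10136 - 20254 = -10118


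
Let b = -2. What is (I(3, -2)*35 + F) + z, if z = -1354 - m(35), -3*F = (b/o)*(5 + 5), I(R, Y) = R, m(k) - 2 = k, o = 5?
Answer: -3854/3 ≈ -1284.7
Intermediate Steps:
m(k) = 2 + k
F = 4/3 (F = -(-2/5)*(5 + 5)/3 = -(-2*⅕)*10/3 = -(-2)*10/15 = -⅓*(-4) = 4/3 ≈ 1.3333)
z = -1391 (z = -1354 - (2 + 35) = -1354 - 1*37 = -1354 - 37 = -1391)
(I(3, -2)*35 + F) + z = (3*35 + 4/3) - 1391 = (105 + 4/3) - 1391 = 319/3 - 1391 = -3854/3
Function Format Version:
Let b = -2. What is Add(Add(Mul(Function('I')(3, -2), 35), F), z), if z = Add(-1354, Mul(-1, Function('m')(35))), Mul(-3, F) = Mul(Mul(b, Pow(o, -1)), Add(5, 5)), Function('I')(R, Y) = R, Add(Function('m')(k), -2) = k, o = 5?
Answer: Rational(-3854, 3) ≈ -1284.7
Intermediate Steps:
Function('m')(k) = Add(2, k)
F = Rational(4, 3) (F = Mul(Rational(-1, 3), Mul(Mul(-2, Pow(5, -1)), Add(5, 5))) = Mul(Rational(-1, 3), Mul(Mul(-2, Rational(1, 5)), 10)) = Mul(Rational(-1, 3), Mul(Rational(-2, 5), 10)) = Mul(Rational(-1, 3), -4) = Rational(4, 3) ≈ 1.3333)
z = -1391 (z = Add(-1354, Mul(-1, Add(2, 35))) = Add(-1354, Mul(-1, 37)) = Add(-1354, -37) = -1391)
Add(Add(Mul(Function('I')(3, -2), 35), F), z) = Add(Add(Mul(3, 35), Rational(4, 3)), -1391) = Add(Add(105, Rational(4, 3)), -1391) = Add(Rational(319, 3), -1391) = Rational(-3854, 3)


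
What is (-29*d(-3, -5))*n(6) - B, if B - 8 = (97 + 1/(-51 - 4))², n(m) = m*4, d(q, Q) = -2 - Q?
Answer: -34791956/3025 ≈ -11501.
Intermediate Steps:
n(m) = 4*m
B = 28475756/3025 (B = 8 + (97 + 1/(-51 - 4))² = 8 + (97 + 1/(-55))² = 8 + (97 - 1/55)² = 8 + (5334/55)² = 8 + 28451556/3025 = 28475756/3025 ≈ 9413.5)
(-29*d(-3, -5))*n(6) - B = (-29*(-2 - 1*(-5)))*(4*6) - 1*28475756/3025 = -29*(-2 + 5)*24 - 28475756/3025 = -29*3*24 - 28475756/3025 = -87*24 - 28475756/3025 = -2088 - 28475756/3025 = -34791956/3025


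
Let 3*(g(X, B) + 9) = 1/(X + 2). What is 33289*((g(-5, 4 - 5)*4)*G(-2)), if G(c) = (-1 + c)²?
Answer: -10918792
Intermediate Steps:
g(X, B) = -9 + 1/(3*(2 + X)) (g(X, B) = -9 + 1/(3*(X + 2)) = -9 + 1/(3*(2 + X)))
33289*((g(-5, 4 - 5)*4)*G(-2)) = 33289*((((-53 - 27*(-5))/(3*(2 - 5)))*4)*(-1 - 2)²) = 33289*((((⅓)*(-53 + 135)/(-3))*4)*(-3)²) = 33289*((((⅓)*(-⅓)*82)*4)*9) = 33289*(-82/9*4*9) = 33289*(-328/9*9) = 33289*(-328) = -10918792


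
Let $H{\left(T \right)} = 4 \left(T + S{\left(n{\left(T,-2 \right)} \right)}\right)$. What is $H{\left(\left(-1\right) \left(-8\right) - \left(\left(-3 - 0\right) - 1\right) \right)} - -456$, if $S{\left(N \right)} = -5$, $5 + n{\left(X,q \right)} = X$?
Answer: $484$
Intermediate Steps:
$n{\left(X,q \right)} = -5 + X$
$H{\left(T \right)} = -20 + 4 T$ ($H{\left(T \right)} = 4 \left(T - 5\right) = 4 \left(-5 + T\right) = -20 + 4 T$)
$H{\left(\left(-1\right) \left(-8\right) - \left(\left(-3 - 0\right) - 1\right) \right)} - -456 = \left(-20 + 4 \left(\left(-1\right) \left(-8\right) - \left(\left(-3 - 0\right) - 1\right)\right)\right) - -456 = \left(-20 + 4 \left(8 - \left(\left(-3 + \left(-5 + 5\right)\right) - 1\right)\right)\right) + 456 = \left(-20 + 4 \left(8 - \left(\left(-3 + 0\right) - 1\right)\right)\right) + 456 = \left(-20 + 4 \left(8 - \left(-3 - 1\right)\right)\right) + 456 = \left(-20 + 4 \left(8 - -4\right)\right) + 456 = \left(-20 + 4 \left(8 + 4\right)\right) + 456 = \left(-20 + 4 \cdot 12\right) + 456 = \left(-20 + 48\right) + 456 = 28 + 456 = 484$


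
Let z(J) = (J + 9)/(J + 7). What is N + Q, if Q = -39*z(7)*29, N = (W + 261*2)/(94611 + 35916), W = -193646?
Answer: -1182360164/913689 ≈ -1294.1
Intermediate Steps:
z(J) = (9 + J)/(7 + J)
N = -193124/130527 (N = (-193646 + 261*2)/(94611 + 35916) = (-193646 + 522)/130527 = -193124*1/130527 = -193124/130527 ≈ -1.4796)
Q = -9048/7 (Q = -39*(9 + 7)/(7 + 7)*29 = -39*16/14*29 = -39*8/7*29 = -312/7*29 = -9048/7 ≈ -1292.6)
N + Q = -193124/130527 - 9048/7 = -1182360164/913689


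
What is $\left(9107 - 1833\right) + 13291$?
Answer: $20565$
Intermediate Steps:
$\left(9107 - 1833\right) + 13291 = 7274 + 13291 = 20565$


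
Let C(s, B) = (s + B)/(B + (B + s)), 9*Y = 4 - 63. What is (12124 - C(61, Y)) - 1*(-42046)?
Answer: 23346780/431 ≈ 54169.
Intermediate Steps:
Y = -59/9 (Y = (4 - 63)/9 = (1/9)*(-59) = -59/9 ≈ -6.5556)
C(s, B) = (B + s)/(s + 2*B)
(12124 - C(61, Y)) - 1*(-42046) = (12124 - (-59/9 + 61)/(61 + 2*(-59/9))) - 1*(-42046) = (12124 - 490/((61 - 118/9)*9)) + 42046 = (12124 - 490/(431/9*9)) + 42046 = (12124 - 9*490/(431*9)) + 42046 = (12124 - 1*490/431) + 42046 = (12124 - 490/431) + 42046 = 5224954/431 + 42046 = 23346780/431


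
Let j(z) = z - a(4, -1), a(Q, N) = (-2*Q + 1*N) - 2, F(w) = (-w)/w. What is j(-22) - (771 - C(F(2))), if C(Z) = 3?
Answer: -779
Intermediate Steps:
F(w) = -1
a(Q, N) = -2 + N - 2*Q (a(Q, N) = (-2*Q + N) - 2 = (N - 2*Q) - 2 = -2 + N - 2*Q)
j(z) = 11 + z (j(z) = z - (-2 - 1 - 2*4) = z - (-2 - 1 - 8) = z - 1*(-11) = z + 11 = 11 + z)
j(-22) - (771 - C(F(2))) = (11 - 22) - (771 - 1*3) = -11 - (771 - 3) = -11 - 1*768 = -11 - 768 = -779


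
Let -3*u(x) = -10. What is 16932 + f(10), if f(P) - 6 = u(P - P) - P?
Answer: 50794/3 ≈ 16931.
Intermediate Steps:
u(x) = 10/3 (u(x) = -⅓*(-10) = 10/3)
f(P) = 28/3 - P (f(P) = 6 + (10/3 - P) = 28/3 - P)
16932 + f(10) = 16932 + (28/3 - 1*10) = 16932 + (28/3 - 10) = 16932 - ⅔ = 50794/3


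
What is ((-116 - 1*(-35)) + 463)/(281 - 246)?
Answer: 382/35 ≈ 10.914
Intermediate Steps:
((-116 - 1*(-35)) + 463)/(281 - 246) = ((-116 + 35) + 463)/35 = (-81 + 463)*(1/35) = 382*(1/35) = 382/35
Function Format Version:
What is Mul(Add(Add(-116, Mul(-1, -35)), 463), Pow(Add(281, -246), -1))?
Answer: Rational(382, 35) ≈ 10.914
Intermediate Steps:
Mul(Add(Add(-116, Mul(-1, -35)), 463), Pow(Add(281, -246), -1)) = Mul(Add(Add(-116, 35), 463), Pow(35, -1)) = Mul(Add(-81, 463), Rational(1, 35)) = Mul(382, Rational(1, 35)) = Rational(382, 35)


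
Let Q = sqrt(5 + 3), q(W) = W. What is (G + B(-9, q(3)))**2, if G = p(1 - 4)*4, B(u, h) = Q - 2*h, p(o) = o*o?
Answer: 908 + 120*sqrt(2) ≈ 1077.7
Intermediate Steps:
Q = 2*sqrt(2) (Q = sqrt(8) = 2*sqrt(2) ≈ 2.8284)
p(o) = o**2
B(u, h) = -2*h + 2*sqrt(2) (B(u, h) = 2*sqrt(2) - 2*h = -2*h + 2*sqrt(2))
G = 36 (G = (1 - 4)**2*4 = (-3)**2*4 = 9*4 = 36)
(G + B(-9, q(3)))**2 = (36 + (-2*3 + 2*sqrt(2)))**2 = (36 + (-6 + 2*sqrt(2)))**2 = (30 + 2*sqrt(2))**2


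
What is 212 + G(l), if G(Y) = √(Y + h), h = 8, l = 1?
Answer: 215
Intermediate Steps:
G(Y) = √(8 + Y) (G(Y) = √(Y + 8) = √(8 + Y))
212 + G(l) = 212 + √(8 + 1) = 212 + √9 = 212 + 3 = 215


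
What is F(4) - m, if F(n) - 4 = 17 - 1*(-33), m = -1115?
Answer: 1169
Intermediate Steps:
F(n) = 54 (F(n) = 4 + (17 - 1*(-33)) = 4 + (17 + 33) = 4 + 50 = 54)
F(4) - m = 54 - 1*(-1115) = 54 + 1115 = 1169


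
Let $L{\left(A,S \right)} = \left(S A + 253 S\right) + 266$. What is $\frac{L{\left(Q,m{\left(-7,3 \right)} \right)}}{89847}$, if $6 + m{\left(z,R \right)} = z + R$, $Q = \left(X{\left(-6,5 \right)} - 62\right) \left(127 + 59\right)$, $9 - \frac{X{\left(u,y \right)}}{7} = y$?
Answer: $\frac{60976}{89847} \approx 0.67867$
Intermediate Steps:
$X{\left(u,y \right)} = 63 - 7 y$
$Q = -6324$ ($Q = \left(\left(63 - 35\right) - 62\right) \left(127 + 59\right) = \left(\left(63 - 35\right) - 62\right) 186 = \left(28 - 62\right) 186 = \left(-34\right) 186 = -6324$)
$m{\left(z,R \right)} = -6 + R + z$ ($m{\left(z,R \right)} = -6 + \left(z + R\right) = -6 + \left(R + z\right) = -6 + R + z$)
$L{\left(A,S \right)} = 266 + 253 S + A S$ ($L{\left(A,S \right)} = \left(A S + 253 S\right) + 266 = \left(253 S + A S\right) + 266 = 266 + 253 S + A S$)
$\frac{L{\left(Q,m{\left(-7,3 \right)} \right)}}{89847} = \frac{266 + 253 \left(-6 + 3 - 7\right) - 6324 \left(-6 + 3 - 7\right)}{89847} = \left(266 + 253 \left(-10\right) - -63240\right) \frac{1}{89847} = \left(266 - 2530 + 63240\right) \frac{1}{89847} = 60976 \cdot \frac{1}{89847} = \frac{60976}{89847}$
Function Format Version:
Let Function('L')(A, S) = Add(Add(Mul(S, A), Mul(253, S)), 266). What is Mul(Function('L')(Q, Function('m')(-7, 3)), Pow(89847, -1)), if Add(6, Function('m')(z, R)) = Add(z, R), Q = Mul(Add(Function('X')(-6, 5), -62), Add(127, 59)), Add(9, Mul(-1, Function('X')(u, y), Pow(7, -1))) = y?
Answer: Rational(60976, 89847) ≈ 0.67867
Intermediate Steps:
Function('X')(u, y) = Add(63, Mul(-7, y))
Q = -6324 (Q = Mul(Add(Add(63, Mul(-7, 5)), -62), Add(127, 59)) = Mul(Add(Add(63, -35), -62), 186) = Mul(Add(28, -62), 186) = Mul(-34, 186) = -6324)
Function('m')(z, R) = Add(-6, R, z) (Function('m')(z, R) = Add(-6, Add(z, R)) = Add(-6, Add(R, z)) = Add(-6, R, z))
Function('L')(A, S) = Add(266, Mul(253, S), Mul(A, S)) (Function('L')(A, S) = Add(Add(Mul(A, S), Mul(253, S)), 266) = Add(Add(Mul(253, S), Mul(A, S)), 266) = Add(266, Mul(253, S), Mul(A, S)))
Mul(Function('L')(Q, Function('m')(-7, 3)), Pow(89847, -1)) = Mul(Add(266, Mul(253, Add(-6, 3, -7)), Mul(-6324, Add(-6, 3, -7))), Pow(89847, -1)) = Mul(Add(266, Mul(253, -10), Mul(-6324, -10)), Rational(1, 89847)) = Mul(Add(266, -2530, 63240), Rational(1, 89847)) = Mul(60976, Rational(1, 89847)) = Rational(60976, 89847)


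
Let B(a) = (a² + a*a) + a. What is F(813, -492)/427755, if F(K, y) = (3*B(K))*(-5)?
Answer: -1322751/28517 ≈ -46.385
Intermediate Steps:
B(a) = a + 2*a² (B(a) = (a² + a²) + a = 2*a² + a = a + 2*a²)
F(K, y) = -15*K*(1 + 2*K) (F(K, y) = (3*(K*(1 + 2*K)))*(-5) = (3*K*(1 + 2*K))*(-5) = -15*K*(1 + 2*K))
F(813, -492)/427755 = -15*813*(1 + 2*813)/427755 = -15*813*(1 + 1626)*(1/427755) = -15*813*1627*(1/427755) = -19841265*1/427755 = -1322751/28517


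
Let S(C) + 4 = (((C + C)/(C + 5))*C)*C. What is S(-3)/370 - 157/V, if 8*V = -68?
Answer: 115653/6290 ≈ 18.387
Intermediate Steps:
V = -17/2 (V = (1/8)*(-68) = -17/2 ≈ -8.5000)
S(C) = -4 + 2*C**3/(5 + C) (S(C) = -4 + (((C + C)/(C + 5))*C)*C = -4 + (((2*C)/(5 + C))*C)*C = -4 + ((2*C/(5 + C))*C)*C = -4 + (2*C**2/(5 + C))*C = -4 + 2*C**3/(5 + C))
S(-3)/370 - 157/V = (2*(-10 + (-3)**3 - 2*(-3))/(5 - 3))/370 - 157/(-17/2) = (2*(-10 - 27 + 6)/2)*(1/370) - 157*(-2/17) = (2*(1/2)*(-31))*(1/370) + 314/17 = -31*1/370 + 314/17 = -31/370 + 314/17 = 115653/6290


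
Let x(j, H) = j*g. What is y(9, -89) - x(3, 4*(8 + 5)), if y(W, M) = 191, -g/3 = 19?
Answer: 362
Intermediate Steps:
g = -57 (g = -3*19 = -57)
x(j, H) = -57*j (x(j, H) = j*(-57) = -57*j)
y(9, -89) - x(3, 4*(8 + 5)) = 191 - (-57)*3 = 191 - 1*(-171) = 191 + 171 = 362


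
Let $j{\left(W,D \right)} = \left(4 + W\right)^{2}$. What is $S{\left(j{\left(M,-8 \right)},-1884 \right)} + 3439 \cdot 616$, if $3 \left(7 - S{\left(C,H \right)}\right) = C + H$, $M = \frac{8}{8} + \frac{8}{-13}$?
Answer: $\frac{358119888}{169} \approx 2.1191 \cdot 10^{6}$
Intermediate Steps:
$M = \frac{5}{13}$ ($M = 8 \cdot \frac{1}{8} + 8 \left(- \frac{1}{13}\right) = 1 - \frac{8}{13} = \frac{5}{13} \approx 0.38462$)
$S{\left(C,H \right)} = 7 - \frac{C}{3} - \frac{H}{3}$ ($S{\left(C,H \right)} = 7 - \frac{C + H}{3} = 7 - \left(\frac{C}{3} + \frac{H}{3}\right) = 7 - \frac{C}{3} - \frac{H}{3}$)
$S{\left(j{\left(M,-8 \right)},-1884 \right)} + 3439 \cdot 616 = \left(7 - \frac{\left(4 + \frac{5}{13}\right)^{2}}{3} - -628\right) + 3439 \cdot 616 = \left(7 - \frac{\left(\frac{57}{13}\right)^{2}}{3} + 628\right) + 2118424 = \left(7 - \frac{1083}{169} + 628\right) + 2118424 = \frac{106232}{169} + 2118424 = \frac{358119888}{169}$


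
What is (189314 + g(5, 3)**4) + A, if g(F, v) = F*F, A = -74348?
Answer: 505591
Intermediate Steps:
g(F, v) = F**2
(189314 + g(5, 3)**4) + A = (189314 + (5**2)**4) - 74348 = (189314 + 25**4) - 74348 = (189314 + 390625) - 74348 = 579939 - 74348 = 505591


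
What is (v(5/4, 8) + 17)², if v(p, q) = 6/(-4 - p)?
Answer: 12321/49 ≈ 251.45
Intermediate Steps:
(v(5/4, 8) + 17)² = (-6/(4 + 5/4) + 17)² = (-6/21/4 + 17)² = (-6*4/21 + 17)² = (-8/7 + 17)² = (111/7)² = 12321/49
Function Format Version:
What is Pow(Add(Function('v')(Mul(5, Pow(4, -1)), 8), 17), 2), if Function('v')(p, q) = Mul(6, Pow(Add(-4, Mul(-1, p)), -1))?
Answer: Rational(12321, 49) ≈ 251.45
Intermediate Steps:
Pow(Add(Function('v')(Mul(5, Pow(4, -1)), 8), 17), 2) = Pow(Add(Mul(-6, Pow(Add(4, Mul(5, Pow(4, -1))), -1)), 17), 2) = Pow(Add(Mul(-6, Pow(Add(4, Mul(5, Rational(1, 4))), -1)), 17), 2) = Pow(Add(Mul(-6, Pow(Add(4, Rational(5, 4)), -1)), 17), 2) = Pow(Add(Mul(-6, Pow(Rational(21, 4), -1)), 17), 2) = Pow(Add(Mul(-6, Rational(4, 21)), 17), 2) = Pow(Add(Rational(-8, 7), 17), 2) = Pow(Rational(111, 7), 2) = Rational(12321, 49)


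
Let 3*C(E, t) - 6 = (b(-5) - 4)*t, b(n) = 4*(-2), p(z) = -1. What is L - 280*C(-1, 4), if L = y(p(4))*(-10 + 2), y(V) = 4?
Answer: 3888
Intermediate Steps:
b(n) = -8
C(E, t) = 2 - 4*t (C(E, t) = 2 + ((-8 - 4)*t)/3 = 2 + (-12*t)/3 = 2 - 4*t)
L = -32 (L = 4*(-10 + 2) = 4*(-8) = -32)
L - 280*C(-1, 4) = -32 - 280*(2 - 4*4) = -32 - 280*(2 - 16) = -32 - 280*(-14) = -32 + 3920 = 3888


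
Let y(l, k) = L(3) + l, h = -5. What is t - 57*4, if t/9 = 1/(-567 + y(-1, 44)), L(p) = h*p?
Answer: -132933/583 ≈ -228.02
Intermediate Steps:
L(p) = -5*p
y(l, k) = -15 + l (y(l, k) = -5*3 + l = -15 + l)
t = -9/583 (t = 9/(-567 + (-15 - 1)) = 9/(-567 - 16) = 9/(-583) = 9*(-1/583) = -9/583 ≈ -0.015437)
t - 57*4 = -9/583 - 57*4 = -9/583 - 228 = -132933/583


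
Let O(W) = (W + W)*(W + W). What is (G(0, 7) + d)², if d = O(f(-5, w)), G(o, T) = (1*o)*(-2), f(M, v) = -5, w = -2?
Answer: 10000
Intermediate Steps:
O(W) = 4*W² (O(W) = (2*W)*(2*W) = 4*W²)
G(o, T) = -2*o (G(o, T) = o*(-2) = -2*o)
d = 100 (d = 4*(-5)² = 4*25 = 100)
(G(0, 7) + d)² = (-2*0 + 100)² = (0 + 100)² = 100² = 10000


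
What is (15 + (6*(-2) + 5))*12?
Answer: 96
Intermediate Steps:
(15 + (6*(-2) + 5))*12 = (15 + (-12 + 5))*12 = (15 - 7)*12 = 8*12 = 96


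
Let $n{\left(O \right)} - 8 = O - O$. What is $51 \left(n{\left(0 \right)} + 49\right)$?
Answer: $2907$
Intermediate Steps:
$n{\left(O \right)} = 8$ ($n{\left(O \right)} = 8 + \left(O - O\right) = 8 + 0 = 8$)
$51 \left(n{\left(0 \right)} + 49\right) = 51 \left(8 + 49\right) = 51 \cdot 57 = 2907$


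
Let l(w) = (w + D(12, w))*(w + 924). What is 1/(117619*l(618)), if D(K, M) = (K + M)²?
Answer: 1/72097242587964 ≈ 1.3870e-14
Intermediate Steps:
l(w) = (924 + w)*(w + (12 + w)²) (l(w) = (w + (12 + w)²)*(w + 924) = (w + (12 + w)²)*(924 + w) = (924 + w)*(w + (12 + w)²))
1/(117619*l(618)) = 1/(117619*(133056 + 618³ + 949*618² + 23244*618)) = 1/(117619*(133056 + 236029032 + 949*381924 + 14364792)) = 1/(117619*(133056 + 236029032 + 362445876 + 14364792)) = (1/117619)/612972756 = (1/117619)*(1/612972756) = 1/72097242587964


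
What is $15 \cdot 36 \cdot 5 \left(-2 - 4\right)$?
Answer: $-16200$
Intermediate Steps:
$15 \cdot 36 \cdot 5 \left(-2 - 4\right) = 540 \cdot 5 \left(-6\right) = 540 \left(-30\right) = -16200$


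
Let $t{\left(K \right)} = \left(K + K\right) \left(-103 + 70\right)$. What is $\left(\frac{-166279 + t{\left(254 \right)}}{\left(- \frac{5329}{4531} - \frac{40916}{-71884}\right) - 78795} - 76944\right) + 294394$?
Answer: $\frac{1395186813577006593}{6416058445655} \approx 2.1745 \cdot 10^{5}$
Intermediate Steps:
$t{\left(K \right)} = - 66 K$ ($t{\left(K \right)} = 2 K \left(-33\right) = - 66 K$)
$\left(\frac{-166279 + t{\left(254 \right)}}{\left(- \frac{5329}{4531} - \frac{40916}{-71884}\right) - 78795} - 76944\right) + 294394 = \left(\frac{-166279 - 16764}{\left(- \frac{5329}{4531} - \frac{40916}{-71884}\right) - 78795} - 76944\right) + 294394 = \left(\frac{-166279 - 16764}{\left(\left(-5329\right) \frac{1}{4531} - - \frac{10229}{17971}\right) - 78795} - 76944\right) + 294394 = \left(- \frac{183043}{\left(- \frac{5329}{4531} + \frac{10229}{17971}\right) - 78795} - 76944\right) + 294394 = \left(- \frac{183043}{- \frac{49419860}{81426601} - 78795} - 76944\right) + 294394 = \left(- \frac{183043}{- \frac{6416058445655}{81426601}} - 76944\right) + 294394 = \left(\left(-183043\right) \left(- \frac{81426601}{6416058445655}\right) - 76944\right) + 294394 = \left(\frac{14904569326843}{6416058445655} - 76944\right) + 294394 = - \frac{493662296473151477}{6416058445655} + 294394 = \frac{1395186813577006593}{6416058445655}$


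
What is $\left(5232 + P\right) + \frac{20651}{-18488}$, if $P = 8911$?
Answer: $\frac{261455133}{18488} \approx 14142.0$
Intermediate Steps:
$\left(5232 + P\right) + \frac{20651}{-18488} = \left(5232 + 8911\right) + \frac{20651}{-18488} = 14143 + 20651 \left(- \frac{1}{18488}\right) = 14143 - \frac{20651}{18488} = \frac{261455133}{18488}$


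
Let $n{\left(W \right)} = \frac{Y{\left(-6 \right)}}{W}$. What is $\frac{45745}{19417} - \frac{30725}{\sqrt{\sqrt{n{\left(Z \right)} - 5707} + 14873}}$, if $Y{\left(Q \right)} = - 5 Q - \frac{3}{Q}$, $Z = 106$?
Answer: $\frac{45745}{19417} - \frac{30725 \sqrt{106}}{\sqrt{1576538 + 23 i \sqrt{121211}}} \approx -249.58 + 0.63981 i$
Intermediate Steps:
$n{\left(W \right)} = \frac{61}{2 W}$ ($n{\left(W \right)} = \frac{\left(-5\right) \left(-6\right) - \frac{3}{-6}}{W} = \frac{30 - - \frac{1}{2}}{W} = \frac{30 + \frac{1}{2}}{W} = \frac{61}{2 W}$)
$\frac{45745}{19417} - \frac{30725}{\sqrt{\sqrt{n{\left(Z \right)} - 5707} + 14873}} = \frac{45745}{19417} - \frac{30725}{\sqrt{\sqrt{\frac{61}{2 \cdot 106} - 5707} + 14873}} = 45745 \cdot \frac{1}{19417} - \frac{30725}{\sqrt{\sqrt{\frac{61}{2} \cdot \frac{1}{106} - 5707} + 14873}} = \frac{45745}{19417} - \frac{30725}{\sqrt{\sqrt{\frac{61}{212} - 5707} + 14873}} = \frac{45745}{19417} - \frac{30725}{\sqrt{\sqrt{- \frac{1209823}{212}} + 14873}} = \frac{45745}{19417} - \frac{30725}{\sqrt{\frac{23 i \sqrt{121211}}{106} + 14873}} = \frac{45745}{19417} - \frac{30725}{\sqrt{14873 + \frac{23 i \sqrt{121211}}{106}}}$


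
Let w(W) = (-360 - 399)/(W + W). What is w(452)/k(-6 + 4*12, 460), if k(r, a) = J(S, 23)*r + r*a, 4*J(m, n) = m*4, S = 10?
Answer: -253/5948320 ≈ -4.2533e-5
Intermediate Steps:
w(W) = -759/(2*W) (w(W) = -759*1/(2*W) = -759/(2*W))
J(m, n) = m (J(m, n) = (m*4)/4 = (4*m)/4 = m)
k(r, a) = 10*r + a*r (k(r, a) = 10*r + r*a = 10*r + a*r)
w(452)/k(-6 + 4*12, 460) = (-759/2/452)/(((-6 + 4*12)*(10 + 460))) = (-759/2*1/452)/(((-6 + 48)*470)) = -759/(904*(42*470)) = -759/904/19740 = -759/904*1/19740 = -253/5948320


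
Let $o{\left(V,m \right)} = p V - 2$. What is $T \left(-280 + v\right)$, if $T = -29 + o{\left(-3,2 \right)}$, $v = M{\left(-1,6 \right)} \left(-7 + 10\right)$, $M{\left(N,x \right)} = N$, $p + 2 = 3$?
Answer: $9622$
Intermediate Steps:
$p = 1$ ($p = -2 + 3 = 1$)
$o{\left(V,m \right)} = -2 + V$ ($o{\left(V,m \right)} = 1 V - 2 = V - 2 = -2 + V$)
$v = -3$ ($v = - (-7 + 10) = \left(-1\right) 3 = -3$)
$T = -34$ ($T = -29 - 5 = -34$)
$T \left(-280 + v\right) = - 34 \left(-280 - 3\right) = \left(-34\right) \left(-283\right) = 9622$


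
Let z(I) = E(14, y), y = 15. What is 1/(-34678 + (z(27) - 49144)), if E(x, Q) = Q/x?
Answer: -14/1173493 ≈ -1.1930e-5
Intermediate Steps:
z(I) = 15/14
1/(-34678 + (z(27) - 49144)) = 1/(-34678 + (15/14 - 49144)) = 1/(-34678 - 688001/14) = 1/(-1173493/14) = -14/1173493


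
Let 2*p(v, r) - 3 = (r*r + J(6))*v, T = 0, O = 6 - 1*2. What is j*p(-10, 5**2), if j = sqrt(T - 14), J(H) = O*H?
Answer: -6487*I*sqrt(14)/2 ≈ -12136.0*I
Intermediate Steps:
O = 4 (O = 6 - 2 = 4)
J(H) = 4*H
j = I*sqrt(14) (j = sqrt(0 - 14) = sqrt(-14) = I*sqrt(14) ≈ 3.7417*I)
p(v, r) = 3/2 + v*(24 + r**2)/2 (p(v, r) = 3/2 + ((r*r + 4*6)*v)/2 = 3/2 + ((r**2 + 24)*v)/2 = 3/2 + ((24 + r**2)*v)/2 = 3/2 + (v*(24 + r**2))/2 = 3/2 + v*(24 + r**2)/2)
j*p(-10, 5**2) = (I*sqrt(14))*(3/2 + 12*(-10) + (1/2)*(-10)*(5**2)**2) = (I*sqrt(14))*(3/2 - 120 + (1/2)*(-10)*25**2) = (I*sqrt(14))*(3/2 - 120 + (1/2)*(-10)*625) = (I*sqrt(14))*(3/2 - 120 - 3125) = (I*sqrt(14))*(-6487/2) = -6487*I*sqrt(14)/2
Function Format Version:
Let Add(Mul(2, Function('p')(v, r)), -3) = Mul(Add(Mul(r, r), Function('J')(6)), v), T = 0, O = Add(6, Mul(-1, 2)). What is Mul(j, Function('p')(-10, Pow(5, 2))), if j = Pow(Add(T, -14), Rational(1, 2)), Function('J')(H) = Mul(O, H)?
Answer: Mul(Rational(-6487, 2), I, Pow(14, Rational(1, 2))) ≈ Mul(-12136., I)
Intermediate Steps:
O = 4 (O = Add(6, -2) = 4)
Function('J')(H) = Mul(4, H)
j = Mul(I, Pow(14, Rational(1, 2))) (j = Pow(Add(0, -14), Rational(1, 2)) = Pow(-14, Rational(1, 2)) = Mul(I, Pow(14, Rational(1, 2))) ≈ Mul(3.7417, I))
Function('p')(v, r) = Add(Rational(3, 2), Mul(Rational(1, 2), v, Add(24, Pow(r, 2)))) (Function('p')(v, r) = Add(Rational(3, 2), Mul(Rational(1, 2), Mul(Add(Mul(r, r), Mul(4, 6)), v))) = Add(Rational(3, 2), Mul(Rational(1, 2), Mul(Add(Pow(r, 2), 24), v))) = Add(Rational(3, 2), Mul(Rational(1, 2), Mul(Add(24, Pow(r, 2)), v))) = Add(Rational(3, 2), Mul(Rational(1, 2), Mul(v, Add(24, Pow(r, 2))))) = Add(Rational(3, 2), Mul(Rational(1, 2), v, Add(24, Pow(r, 2)))))
Mul(j, Function('p')(-10, Pow(5, 2))) = Mul(Mul(I, Pow(14, Rational(1, 2))), Add(Rational(3, 2), Mul(12, -10), Mul(Rational(1, 2), -10, Pow(Pow(5, 2), 2)))) = Mul(Mul(I, Pow(14, Rational(1, 2))), Add(Rational(3, 2), -120, Mul(Rational(1, 2), -10, Pow(25, 2)))) = Mul(Mul(I, Pow(14, Rational(1, 2))), Add(Rational(3, 2), -120, Mul(Rational(1, 2), -10, 625))) = Mul(Mul(I, Pow(14, Rational(1, 2))), Add(Rational(3, 2), -120, -3125)) = Mul(Mul(I, Pow(14, Rational(1, 2))), Rational(-6487, 2)) = Mul(Rational(-6487, 2), I, Pow(14, Rational(1, 2)))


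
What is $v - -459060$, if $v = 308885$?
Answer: $767945$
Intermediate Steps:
$v - -459060 = 308885 - -459060 = 308885 + 459060 = 767945$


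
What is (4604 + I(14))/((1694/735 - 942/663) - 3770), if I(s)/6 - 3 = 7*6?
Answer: -56550585/43731169 ≈ -1.2931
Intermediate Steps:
I(s) = 270 (I(s) = 18 + 6*(7*6) = 18 + 6*42 = 18 + 252 = 270)
(4604 + I(14))/((1694/735 - 942/663) - 3770) = (4604 + 270)/((1694/735 - 942/663) - 3770) = 4874/((1694*(1/735) - 942*1/663) - 3770) = 4874/((242/105 - 314/221) - 3770) = 4874/(20512/23205 - 3770) = 4874/(-87462338/23205) = 4874*(-23205/87462338) = -56550585/43731169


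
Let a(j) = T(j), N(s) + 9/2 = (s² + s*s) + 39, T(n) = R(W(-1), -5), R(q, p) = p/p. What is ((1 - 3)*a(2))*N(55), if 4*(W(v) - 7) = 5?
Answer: -12169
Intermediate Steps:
W(v) = 33/4 (W(v) = 7 + (¼)*5 = 7 + 5/4 = 33/4)
R(q, p) = 1
T(n) = 1
N(s) = 69/2 + 2*s² (N(s) = -9/2 + ((s² + s*s) + 39) = -9/2 + ((s² + s²) + 39) = -9/2 + (2*s² + 39) = -9/2 + (39 + 2*s²) = 69/2 + 2*s²)
a(j) = 1
((1 - 3)*a(2))*N(55) = ((1 - 3)*1)*(69/2 + 2*55²) = (-2*1)*(69/2 + 2*3025) = -2*(69/2 + 6050) = -2*12169/2 = -12169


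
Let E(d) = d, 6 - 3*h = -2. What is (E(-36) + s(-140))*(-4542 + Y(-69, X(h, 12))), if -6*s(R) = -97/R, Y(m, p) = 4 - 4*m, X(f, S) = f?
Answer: 64648147/420 ≈ 1.5392e+5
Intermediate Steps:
h = 8/3 (h = 2 - ⅓*(-2) = 2 + ⅔ = 8/3 ≈ 2.6667)
s(R) = 97/(6*R) (s(R) = -(-97)/(6*R) = 97/(6*R))
(E(-36) + s(-140))*(-4542 + Y(-69, X(h, 12))) = (-36 + (97/6)/(-140))*(-4542 + (4 - 4*(-69))) = (-36 + (97/6)*(-1/140))*(-4542 + (4 + 276)) = (-36 - 97/840)*(-4542 + 280) = -30337/840*(-4262) = 64648147/420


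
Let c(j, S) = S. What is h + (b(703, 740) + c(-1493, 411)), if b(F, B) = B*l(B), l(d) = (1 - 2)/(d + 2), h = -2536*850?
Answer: -799575489/371 ≈ -2.1552e+6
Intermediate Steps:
h = -2155600
l(d) = -1/(2 + d)
b(F, B) = -B/(2 + B) (b(F, B) = B*(-1/(2 + B)) = -B/(2 + B))
h + (b(703, 740) + c(-1493, 411)) = -2155600 + (-1*740/(2 + 740) + 411) = -2155600 + (-1*740/742 + 411) = -2155600 + (-1*740*1/742 + 411) = -2155600 + (-370/371 + 411) = -2155600 + 152111/371 = -799575489/371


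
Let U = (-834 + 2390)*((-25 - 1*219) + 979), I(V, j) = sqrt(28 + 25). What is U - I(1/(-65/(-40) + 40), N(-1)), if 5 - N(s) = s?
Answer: 1143660 - sqrt(53) ≈ 1.1437e+6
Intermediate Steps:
N(s) = 5 - s
I(V, j) = sqrt(53)
U = 1143660 (U = 1556*((-25 - 219) + 979) = 1556*(-244 + 979) = 1556*735 = 1143660)
U - I(1/(-65/(-40) + 40), N(-1)) = 1143660 - sqrt(53)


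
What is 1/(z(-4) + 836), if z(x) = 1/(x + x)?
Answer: 8/6687 ≈ 0.0011964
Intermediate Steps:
z(x) = 1/(2*x)
1/(z(-4) + 836) = 1/((½)/(-4) + 836) = 1/((½)*(-¼) + 836) = 1/(-⅛ + 836) = 1/(6687/8) = 8/6687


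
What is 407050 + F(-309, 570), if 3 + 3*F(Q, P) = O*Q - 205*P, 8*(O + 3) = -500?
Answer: 749691/2 ≈ 3.7485e+5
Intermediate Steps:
O = -131/2 (O = -3 + (⅛)*(-500) = -3 - 125/2 = -131/2 ≈ -65.500)
F(Q, P) = -1 - 205*P/3 - 131*Q/6 (F(Q, P) = -1 + (-131*Q/2 - 205*P)/3 = -1 + (-205*P - 131*Q/2)/3 = -1 + (-205*P/3 - 131*Q/6) = -1 - 205*P/3 - 131*Q/6)
407050 + F(-309, 570) = 407050 + (-1 - 205/3*570 - 131/6*(-309)) = 407050 + (-1 - 38950 + 13493/2) = 407050 - 64409/2 = 749691/2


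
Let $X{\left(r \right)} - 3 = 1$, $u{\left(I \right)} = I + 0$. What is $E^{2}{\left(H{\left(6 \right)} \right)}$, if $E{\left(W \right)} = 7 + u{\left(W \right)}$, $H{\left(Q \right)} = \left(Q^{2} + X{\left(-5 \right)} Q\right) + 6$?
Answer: $5329$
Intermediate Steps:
$u{\left(I \right)} = I$
$X{\left(r \right)} = 4$ ($X{\left(r \right)} = 3 + 1 = 4$)
$H{\left(Q \right)} = 6 + Q^{2} + 4 Q$ ($H{\left(Q \right)} = \left(Q^{2} + 4 Q\right) + 6 = 6 + Q^{2} + 4 Q$)
$E{\left(W \right)} = 7 + W$
$E^{2}{\left(H{\left(6 \right)} \right)} = \left(7 + \left(6 + 6^{2} + 4 \cdot 6\right)\right)^{2} = \left(7 + \left(6 + 36 + 24\right)\right)^{2} = \left(7 + 66\right)^{2} = 73^{2} = 5329$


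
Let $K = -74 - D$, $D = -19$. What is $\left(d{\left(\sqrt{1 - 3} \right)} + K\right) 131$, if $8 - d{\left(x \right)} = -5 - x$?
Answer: $-5502 + 131 i \sqrt{2} \approx -5502.0 + 185.26 i$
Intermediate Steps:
$d{\left(x \right)} = 13 + x$ ($d{\left(x \right)} = 8 - \left(-5 - x\right) = 8 + \left(5 + x\right) = 13 + x$)
$K = -55$ ($K = -74 - -19 = -74 + 19 = -55$)
$\left(d{\left(\sqrt{1 - 3} \right)} + K\right) 131 = \left(\left(13 + \sqrt{1 - 3}\right) - 55\right) 131 = \left(\left(13 + \sqrt{-2}\right) - 55\right) 131 = \left(\left(13 + i \sqrt{2}\right) - 55\right) 131 = \left(-42 + i \sqrt{2}\right) 131 = -5502 + 131 i \sqrt{2}$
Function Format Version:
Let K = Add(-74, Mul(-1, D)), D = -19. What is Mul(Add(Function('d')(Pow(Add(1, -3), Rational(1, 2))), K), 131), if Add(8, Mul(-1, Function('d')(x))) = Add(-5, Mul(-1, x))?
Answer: Add(-5502, Mul(131, I, Pow(2, Rational(1, 2)))) ≈ Add(-5502.0, Mul(185.26, I))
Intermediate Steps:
Function('d')(x) = Add(13, x) (Function('d')(x) = Add(8, Mul(-1, Add(-5, Mul(-1, x)))) = Add(8, Add(5, x)) = Add(13, x))
K = -55 (K = Add(-74, Mul(-1, -19)) = Add(-74, 19) = -55)
Mul(Add(Function('d')(Pow(Add(1, -3), Rational(1, 2))), K), 131) = Mul(Add(Add(13, Pow(Add(1, -3), Rational(1, 2))), -55), 131) = Mul(Add(Add(13, Pow(-2, Rational(1, 2))), -55), 131) = Mul(Add(Add(13, Mul(I, Pow(2, Rational(1, 2)))), -55), 131) = Mul(Add(-42, Mul(I, Pow(2, Rational(1, 2)))), 131) = Add(-5502, Mul(131, I, Pow(2, Rational(1, 2))))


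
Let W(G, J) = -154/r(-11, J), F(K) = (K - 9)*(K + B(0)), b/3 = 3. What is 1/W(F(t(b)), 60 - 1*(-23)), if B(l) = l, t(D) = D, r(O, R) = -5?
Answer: 5/154 ≈ 0.032468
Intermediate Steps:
b = 9 (b = 3*3 = 9)
F(K) = K*(-9 + K) (F(K) = (K - 9)*(K + 0) = (-9 + K)*K = K*(-9 + K))
W(G, J) = 154/5 (W(G, J) = -154/(-5) = -154*(-1/5) = 154/5)
1/W(F(t(b)), 60 - 1*(-23)) = 1/(154/5) = 5/154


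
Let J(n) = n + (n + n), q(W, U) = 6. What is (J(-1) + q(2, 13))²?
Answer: 9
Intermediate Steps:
J(n) = 3*n (J(n) = n + 2*n = 3*n)
(J(-1) + q(2, 13))² = (3*(-1) + 6)² = (-3 + 6)² = 3² = 9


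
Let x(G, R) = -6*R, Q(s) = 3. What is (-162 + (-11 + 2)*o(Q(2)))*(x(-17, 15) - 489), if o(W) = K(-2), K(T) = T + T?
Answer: 72954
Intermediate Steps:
K(T) = 2*T
o(W) = -4 (o(W) = 2*(-2) = -4)
(-162 + (-11 + 2)*o(Q(2)))*(x(-17, 15) - 489) = (-162 + (-11 + 2)*(-4))*(-6*15 - 489) = (-162 - 9*(-4))*(-90 - 489) = (-162 + 36)*(-579) = -126*(-579) = 72954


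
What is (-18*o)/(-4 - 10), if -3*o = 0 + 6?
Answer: -18/7 ≈ -2.5714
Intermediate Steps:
o = -2 (o = -(0 + 6)/3 = -1/3*6 = -2)
(-18*o)/(-4 - 10) = (-18*(-2))/(-4 - 10) = 36/(-14) = 36*(-1/14) = -18/7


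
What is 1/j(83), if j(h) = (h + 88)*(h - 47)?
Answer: 1/6156 ≈ 0.00016244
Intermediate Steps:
j(h) = (-47 + h)*(88 + h) (j(h) = (88 + h)*(-47 + h) = (-47 + h)*(88 + h))
1/j(83) = 1/(-4136 + 83² + 41*83) = 1/(-4136 + 6889 + 3403) = 1/6156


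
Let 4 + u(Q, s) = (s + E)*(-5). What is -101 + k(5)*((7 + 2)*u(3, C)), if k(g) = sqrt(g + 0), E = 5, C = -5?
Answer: -101 - 36*sqrt(5) ≈ -181.50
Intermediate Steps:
k(g) = sqrt(g)
u(Q, s) = -29 - 5*s (u(Q, s) = -4 + (s + 5)*(-5) = -4 + (5 + s)*(-5) = -4 + (-25 - 5*s) = -29 - 5*s)
-101 + k(5)*((7 + 2)*u(3, C)) = -101 + sqrt(5)*((7 + 2)*(-29 - 5*(-5))) = -101 + sqrt(5)*(9*(-29 + 25)) = -101 + sqrt(5)*(9*(-4)) = -101 + sqrt(5)*(-36) = -101 - 36*sqrt(5)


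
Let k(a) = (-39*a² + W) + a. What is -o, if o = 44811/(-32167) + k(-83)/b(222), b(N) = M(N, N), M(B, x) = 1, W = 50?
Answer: 8643446379/32167 ≈ 2.6871e+5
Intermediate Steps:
b(N) = 1
k(a) = 50 + a - 39*a² (k(a) = (-39*a² + 50) + a = (50 - 39*a²) + a = 50 + a - 39*a²)
o = -8643446379/32167 (o = 44811/(-32167) + (50 - 83 - 39*(-83)²)/1 = 44811*(-1/32167) + (50 - 83 - 39*6889)*1 = -44811/32167 + (50 - 83 - 268671)*1 = -44811/32167 - 268704*1 = -44811/32167 - 268704 = -8643446379/32167 ≈ -2.6871e+5)
-o = -1*(-8643446379/32167) = 8643446379/32167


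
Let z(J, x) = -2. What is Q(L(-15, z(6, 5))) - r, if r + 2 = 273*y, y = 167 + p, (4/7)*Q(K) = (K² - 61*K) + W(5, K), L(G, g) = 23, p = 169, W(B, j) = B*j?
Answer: -372217/4 ≈ -93054.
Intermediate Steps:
Q(K) = -98*K + 7*K²/4 (Q(K) = 7*((K² - 61*K) + 5*K)/4 = 7*(K² - 56*K)/4 = -98*K + 7*K²/4)
y = 336 (y = 167 + 169 = 336)
r = 91726 (r = -2 + 273*336 = -2 + 91728 = 91726)
Q(L(-15, z(6, 5))) - r = (7/4)*23*(-56 + 23) - 1*91726 = (7/4)*23*(-33) - 91726 = -5313/4 - 91726 = -372217/4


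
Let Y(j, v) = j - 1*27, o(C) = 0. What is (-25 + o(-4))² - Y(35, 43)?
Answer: 617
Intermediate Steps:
Y(j, v) = -27 + j (Y(j, v) = j - 27 = -27 + j)
(-25 + o(-4))² - Y(35, 43) = (-25 + 0)² - (-27 + 35) = (-25)² - 1*8 = 625 - 8 = 617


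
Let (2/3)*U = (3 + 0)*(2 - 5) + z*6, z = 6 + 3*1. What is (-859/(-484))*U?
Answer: 115965/968 ≈ 119.80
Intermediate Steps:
z = 9 (z = 6 + 3 = 9)
U = 135/2 (U = 3*((3 + 0)*(2 - 5) + 9*6)/2 = 3*(3*(-3) + 54)/2 = 3*(-9 + 54)/2 = (3/2)*45 = 135/2 ≈ 67.500)
(-859/(-484))*U = -859/(-484)*(135/2) = -859*(-1/484)*(135/2) = (859/484)*(135/2) = 115965/968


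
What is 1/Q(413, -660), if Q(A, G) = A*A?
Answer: 1/170569 ≈ 5.8627e-6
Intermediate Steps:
Q(A, G) = A**2
1/Q(413, -660) = 1/(413**2) = 1/170569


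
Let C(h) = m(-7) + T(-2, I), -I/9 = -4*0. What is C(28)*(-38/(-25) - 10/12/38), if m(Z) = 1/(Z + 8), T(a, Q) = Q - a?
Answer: 8539/1900 ≈ 4.4942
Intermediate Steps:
I = 0 (I = -(-36)*0 = -9*0 = 0)
m(Z) = 1/(8 + Z)
C(h) = 3 (C(h) = 1/(8 - 7) + (0 - 1*(-2)) = 1/1 + (0 + 2) = 1 + 2 = 3)
C(28)*(-38/(-25) - 10/12/38) = 3*(-38/(-25) - 10/12/38) = 3*(-38*(-1/25) - 10*1/12*(1/38)) = 3*(38/25 - 5/6*1/38) = 3*(38/25 - 5/228) = 3*(8539/5700) = 8539/1900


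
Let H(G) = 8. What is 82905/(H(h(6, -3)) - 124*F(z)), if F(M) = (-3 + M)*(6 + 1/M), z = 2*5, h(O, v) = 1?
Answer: -414525/26434 ≈ -15.682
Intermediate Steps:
z = 10
82905/(H(h(6, -3)) - 124*F(z)) = 82905/(8 - 124*(-17 - 3/10 + 6*10)) = 82905/(8 - 124*(-17 - 3*⅒ + 60)) = 82905/(8 - 124*(-17 - 3/10 + 60)) = 82905/(8 - 124*427/10) = 82905/(8 - 26474/5) = 82905/(-26434/5) = 82905*(-5/26434) = -414525/26434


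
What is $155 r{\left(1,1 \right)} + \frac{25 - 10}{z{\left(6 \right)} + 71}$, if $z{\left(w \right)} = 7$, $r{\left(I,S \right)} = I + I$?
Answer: $\frac{8065}{26} \approx 310.19$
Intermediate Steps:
$r{\left(I,S \right)} = 2 I$
$155 r{\left(1,1 \right)} + \frac{25 - 10}{z{\left(6 \right)} + 71} = 155 \cdot 2 \cdot 1 + \frac{25 - 10}{7 + 71} = 155 \cdot 2 + \frac{15}{78} = 310 + 15 \cdot \frac{1}{78} = 310 + \frac{5}{26} = \frac{8065}{26}$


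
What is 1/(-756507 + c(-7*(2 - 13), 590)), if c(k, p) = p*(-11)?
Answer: -1/762997 ≈ -1.3106e-6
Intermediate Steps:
c(k, p) = -11*p
1/(-756507 + c(-7*(2 - 13), 590)) = 1/(-756507 - 11*590) = 1/(-756507 - 6490) = 1/(-762997) = -1/762997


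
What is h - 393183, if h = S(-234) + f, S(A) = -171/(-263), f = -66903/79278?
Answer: -2732638137271/6950038 ≈ -3.9318e+5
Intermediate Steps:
f = -22301/26426 (f = -66903*1/79278 = -22301/26426 ≈ -0.84390)
S(A) = 171/263 (S(A) = -171*(-1/263) = 171/263)
h = -1346317/6950038 (h = 171/263 - 22301/26426 = -1346317/6950038 ≈ -0.19371)
h - 393183 = -1346317/6950038 - 393183 = -2732638137271/6950038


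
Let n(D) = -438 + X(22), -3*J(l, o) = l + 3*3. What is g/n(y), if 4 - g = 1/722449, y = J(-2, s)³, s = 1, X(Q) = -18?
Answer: -963265/109812248 ≈ -0.0087719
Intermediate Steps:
J(l, o) = -3 - l/3 (J(l, o) = -(l + 3*3)/3 = -(l + 9)/3 = -(9 + l)/3 = -3 - l/3)
y = -343/27 (y = (-3 - ⅓*(-2))³ = (-3 + ⅔)³ = (-7/3)³ = -343/27 ≈ -12.704)
n(D) = -456 (n(D) = -438 - 18 = -456)
g = 2889795/722449 (g = 4 - 1/722449 = 2889795/722449 ≈ 4.0000)
g/n(y) = (2889795/722449)/(-456) = (2889795/722449)*(-1/456) = -963265/109812248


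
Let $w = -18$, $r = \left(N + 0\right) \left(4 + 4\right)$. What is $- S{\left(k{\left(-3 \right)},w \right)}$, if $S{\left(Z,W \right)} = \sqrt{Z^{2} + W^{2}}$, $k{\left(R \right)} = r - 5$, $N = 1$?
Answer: $- 3 \sqrt{37} \approx -18.248$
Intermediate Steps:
$r = 8$ ($r = \left(1 + 0\right) \left(4 + 4\right) = 1 \cdot 8 = 8$)
$k{\left(R \right)} = 3$ ($k{\left(R \right)} = 8 - 5 = 3$)
$S{\left(Z,W \right)} = \sqrt{W^{2} + Z^{2}}$
$- S{\left(k{\left(-3 \right)},w \right)} = - \sqrt{\left(-18\right)^{2} + 3^{2}} = - \sqrt{324 + 9} = - \sqrt{333} = - 3 \sqrt{37}$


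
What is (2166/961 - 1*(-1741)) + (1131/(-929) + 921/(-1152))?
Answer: 596936602285/342823296 ≈ 1741.2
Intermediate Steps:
(2166/961 - 1*(-1741)) + (1131/(-929) + 921/(-1152)) = (2166*(1/961) + 1741) + (1131*(-1/929) + 921*(-1/1152)) = (2166/961 + 1741) + (-1131/929 - 307/384) = 1675267/961 - 719507/356736 = 596936602285/342823296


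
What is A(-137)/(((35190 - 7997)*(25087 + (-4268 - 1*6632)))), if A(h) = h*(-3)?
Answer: 137/128595697 ≈ 1.0654e-6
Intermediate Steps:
A(h) = -3*h
A(-137)/(((35190 - 7997)*(25087 + (-4268 - 1*6632)))) = (-3*(-137))/(((35190 - 7997)*(25087 + (-4268 - 1*6632)))) = 411/((27193*(25087 + (-4268 - 6632)))) = 411/((27193*(25087 - 10900))) = 411/((27193*14187)) = 411/385787091 = 411*(1/385787091) = 137/128595697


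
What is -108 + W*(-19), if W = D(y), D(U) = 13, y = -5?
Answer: -355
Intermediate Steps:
W = 13
-108 + W*(-19) = -108 + 13*(-19) = -108 - 247 = -355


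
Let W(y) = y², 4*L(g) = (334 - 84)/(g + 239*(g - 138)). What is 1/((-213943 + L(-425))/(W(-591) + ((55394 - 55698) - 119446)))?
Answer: -61965106884/57756908177 ≈ -1.0729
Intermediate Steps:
L(g) = 125/(2*(-32982 + 240*g)) (L(g) = ((334 - 84)/(g + 239*(g - 138)))/4 = (250/(g + 239*(-138 + g)))/4 = (250/(g + (-32982 + 239*g)))/4 = (250/(-32982 + 240*g))/4 = 125/(2*(-32982 + 240*g)))
1/((-213943 + L(-425))/(W(-591) + ((55394 - 55698) - 119446))) = 1/((-213943 + 125/(12*(-5497 + 40*(-425))))/((-591)² + ((55394 - 55698) - 119446))) = 1/((-213943 + 125/(12*(-5497 - 17000)))/(349281 + (-304 - 119446))) = 1/((-213943 + (125/12)/(-22497))/(349281 - 119750)) = 1/((-213943 + (125/12)*(-1/22497))/229531) = 1/((-213943 - 125/269964)*(1/229531)) = 1/(-57756908177/269964*1/229531) = 1/(-57756908177/61965106884) = -61965106884/57756908177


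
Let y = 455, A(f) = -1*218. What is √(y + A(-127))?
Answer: √237 ≈ 15.395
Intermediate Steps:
A(f) = -218
√(y + A(-127)) = √(455 - 218) = √237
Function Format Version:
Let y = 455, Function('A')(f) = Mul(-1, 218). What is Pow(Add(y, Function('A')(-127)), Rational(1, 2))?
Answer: Pow(237, Rational(1, 2)) ≈ 15.395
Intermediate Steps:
Function('A')(f) = -218
Pow(Add(y, Function('A')(-127)), Rational(1, 2)) = Pow(Add(455, -218), Rational(1, 2)) = Pow(237, Rational(1, 2))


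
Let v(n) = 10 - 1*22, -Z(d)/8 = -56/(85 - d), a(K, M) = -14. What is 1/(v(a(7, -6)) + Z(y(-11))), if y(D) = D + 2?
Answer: -47/340 ≈ -0.13824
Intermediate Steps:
y(D) = 2 + D
Z(d) = 448/(85 - d) (Z(d) = -(-448)/(85 - d) = 448/(85 - d))
v(n) = -12 (v(n) = 10 - 22 = -12)
1/(v(a(7, -6)) + Z(y(-11))) = 1/(-12 - 448/(-85 + (2 - 11))) = 1/(-12 - 448/(-85 - 9)) = 1/(-12 - 448/(-94)) = 1/(-12 - 448*(-1/94)) = 1/(-12 + 224/47) = 1/(-340/47) = -47/340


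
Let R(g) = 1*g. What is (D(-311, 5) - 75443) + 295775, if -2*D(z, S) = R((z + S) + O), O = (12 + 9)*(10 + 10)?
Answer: 220275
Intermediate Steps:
O = 420 (O = 21*20 = 420)
R(g) = g
D(z, S) = -210 - S/2 - z/2 (D(z, S) = -((z + S) + 420)/2 = -((S + z) + 420)/2 = -(420 + S + z)/2 = -210 - S/2 - z/2)
(D(-311, 5) - 75443) + 295775 = ((-210 - 1/2*5 - 1/2*(-311)) - 75443) + 295775 = ((-210 - 5/2 + 311/2) - 75443) + 295775 = (-57 - 75443) + 295775 = -75500 + 295775 = 220275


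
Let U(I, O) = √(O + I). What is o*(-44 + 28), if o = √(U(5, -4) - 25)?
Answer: -32*I*√6 ≈ -78.384*I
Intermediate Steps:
U(I, O) = √(I + O)
o = 2*I*√6 (o = √(√(5 - 4) - 25) = √(√1 - 25) = √(1 - 25) = √(-24) = 2*I*√6 ≈ 4.899*I)
o*(-44 + 28) = (2*I*√6)*(-44 + 28) = (2*I*√6)*(-16) = -32*I*√6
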